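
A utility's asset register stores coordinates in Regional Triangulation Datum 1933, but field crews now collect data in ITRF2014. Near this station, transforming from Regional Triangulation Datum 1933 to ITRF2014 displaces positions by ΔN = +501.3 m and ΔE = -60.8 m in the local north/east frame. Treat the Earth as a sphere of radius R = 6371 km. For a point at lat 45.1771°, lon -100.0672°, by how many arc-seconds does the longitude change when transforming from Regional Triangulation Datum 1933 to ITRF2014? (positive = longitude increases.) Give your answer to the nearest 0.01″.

Δλ = -2.79″

At latitude 45.1771°, cos φ = 0.704918.
One radian of longitude at latitude φ spans R cos φ, so Δλ = ΔE / (R cos φ) = -60.8 / (6371000 × 0.704918) = -1.3538e-05 rad = -2.792″.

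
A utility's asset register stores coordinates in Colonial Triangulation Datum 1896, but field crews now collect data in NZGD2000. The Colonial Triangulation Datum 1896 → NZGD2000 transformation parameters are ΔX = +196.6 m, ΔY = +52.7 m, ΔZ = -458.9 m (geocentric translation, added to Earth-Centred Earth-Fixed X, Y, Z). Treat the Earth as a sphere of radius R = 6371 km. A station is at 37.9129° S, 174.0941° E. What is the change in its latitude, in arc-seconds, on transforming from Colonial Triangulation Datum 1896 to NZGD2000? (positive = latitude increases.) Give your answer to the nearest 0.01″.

Δφ = -15.50″

sin φ = -0.614463, cos φ = 0.788946, sin λ = 0.102895, cos λ = -0.994692.
North component: ΔN = −sin φ cos λ·ΔX − sin φ sin λ·ΔY + cos φ·ΔZ = −(-0.614463)(-0.994692)(196.6) − (-0.614463)(0.102895)(52.7) + (0.788946)(-458.9) = -478.88 m.
1° of latitude spans πR/180 = 111195 m, so Δφ = -478.88 / 111195 × 3600 = -15.504″.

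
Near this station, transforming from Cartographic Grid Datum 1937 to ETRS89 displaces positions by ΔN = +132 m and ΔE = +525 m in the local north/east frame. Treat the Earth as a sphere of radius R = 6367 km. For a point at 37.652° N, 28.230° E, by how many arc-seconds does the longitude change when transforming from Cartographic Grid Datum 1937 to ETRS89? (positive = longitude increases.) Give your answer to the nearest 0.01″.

At latitude 37.652°, cos φ = 0.791736.
One radian of longitude at latitude φ spans R cos φ, so Δλ = ΔE / (R cos φ) = 525.0 / (6367000 × 0.791736) = 1.0415e-04 rad = 21.482″.

Δλ = 21.48″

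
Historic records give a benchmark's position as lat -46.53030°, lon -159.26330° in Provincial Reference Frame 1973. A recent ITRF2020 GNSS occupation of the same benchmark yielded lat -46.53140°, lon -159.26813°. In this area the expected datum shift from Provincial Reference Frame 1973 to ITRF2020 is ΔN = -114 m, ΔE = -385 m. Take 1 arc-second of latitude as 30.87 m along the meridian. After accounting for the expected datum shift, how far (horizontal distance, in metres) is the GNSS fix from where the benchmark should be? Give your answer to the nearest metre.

Observed coordinate differences: Δφ = -0.00110°, Δλ = -0.00483°.
Converting to metres (1° lat = 111132 m, cos φ = 0.687971): observed ΔN = -122.2 m, observed ΔE = -369.3 m.
Subtracting the expected shift leaves a residual of -122.2 − (-114) = -8.2 m north and -369.3 − (-385) = 15.7 m east.
Residual distance = √((-8.2)² + 15.7²) = 17.8 m.

18 m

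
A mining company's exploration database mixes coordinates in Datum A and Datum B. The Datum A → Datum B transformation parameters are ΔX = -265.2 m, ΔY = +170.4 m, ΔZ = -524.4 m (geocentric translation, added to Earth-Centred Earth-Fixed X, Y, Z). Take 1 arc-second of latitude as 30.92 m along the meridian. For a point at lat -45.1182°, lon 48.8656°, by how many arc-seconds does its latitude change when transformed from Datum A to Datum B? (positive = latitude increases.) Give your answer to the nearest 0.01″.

sin φ = -0.708564, cos φ = 0.705647, sin λ = 0.753169, cos λ = 0.657828.
North component: ΔN = −sin φ cos λ·ΔX − sin φ sin λ·ΔY + cos φ·ΔZ = −(-0.708564)(0.657828)(-265.2) − (-0.708564)(0.753169)(170.4) + (0.705647)(-524.4) = -402.72 m.
1° of latitude spans 3600 × 30.92 = 111312 m, so Δφ = -402.72 / 111312 × 3600 = -13.024″.

Δφ = -13.02″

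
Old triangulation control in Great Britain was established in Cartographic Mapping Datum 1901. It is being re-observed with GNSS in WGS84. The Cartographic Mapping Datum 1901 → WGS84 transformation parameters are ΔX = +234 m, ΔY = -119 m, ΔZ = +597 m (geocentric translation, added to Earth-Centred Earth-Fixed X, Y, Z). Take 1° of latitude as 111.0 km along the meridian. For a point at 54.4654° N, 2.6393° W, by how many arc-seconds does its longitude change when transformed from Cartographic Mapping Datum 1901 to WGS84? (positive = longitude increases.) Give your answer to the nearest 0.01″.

sin φ = 0.813765, cos φ = 0.581194, sin λ = -0.046048, cos λ = 0.998939.
East component: ΔE = −sin λ·ΔX + cos λ·ΔY = −(-0.046048)(234) + (0.998939)(-119) = -108.10 m.
1° of latitude spans 111000 m; at latitude φ, 1° of longitude spans that × cos φ = 64512.6 m, so Δλ = -108.10 / 64512.6 × 3600 = -6.032″.

Δλ = -6.03″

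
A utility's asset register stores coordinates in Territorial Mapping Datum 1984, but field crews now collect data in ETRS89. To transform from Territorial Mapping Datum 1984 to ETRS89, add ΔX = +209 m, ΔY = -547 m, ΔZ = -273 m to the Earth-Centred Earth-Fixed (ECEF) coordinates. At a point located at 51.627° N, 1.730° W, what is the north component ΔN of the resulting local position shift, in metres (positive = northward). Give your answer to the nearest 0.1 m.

ΔN = -346.2 m

At φ = 51.627°, λ = -1.730°: sin φ = 0.783986, cos φ = 0.620778, sin λ = -0.030190, cos λ = 0.999544.
ΔN = −sin φ cos λ·ΔX − sin φ sin λ·ΔY + cos φ·ΔZ = −(0.783986)(0.999544)(209) − (0.783986)(-0.030190)(-547) + (0.620778)(-273) = -346.20 m.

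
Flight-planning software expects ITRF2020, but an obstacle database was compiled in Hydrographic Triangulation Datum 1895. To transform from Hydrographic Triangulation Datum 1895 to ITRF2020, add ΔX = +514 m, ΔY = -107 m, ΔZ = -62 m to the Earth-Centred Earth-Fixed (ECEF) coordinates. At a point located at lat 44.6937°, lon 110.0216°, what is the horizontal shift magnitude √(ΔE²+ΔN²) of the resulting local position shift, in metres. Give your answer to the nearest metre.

471 m

The local east axis at (φ, λ) is (−sin λ, cos λ, 0), so ΔE = −sin(110.0216°)·514 + cos(110.0216°)·(-107) = -446.30 m.
The local north axis is (−sin φ cos λ, −sin φ sin λ, cos φ), giving ΔN = 123.770 + 70.707 − 44.074 = 150.40 m.
Horizontal magnitude = √(ΔE² + ΔN²) = √((-446.30)² + 150.40²) = 470.96 m.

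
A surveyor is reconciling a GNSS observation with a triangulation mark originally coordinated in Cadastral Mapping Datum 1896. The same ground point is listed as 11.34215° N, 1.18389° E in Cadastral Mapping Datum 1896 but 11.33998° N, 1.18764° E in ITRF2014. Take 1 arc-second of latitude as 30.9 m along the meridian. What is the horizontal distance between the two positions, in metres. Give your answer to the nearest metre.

Δφ = 11.33998° − 11.34215° = -0.00217°; Δλ = 1.18764° − 1.18389° = +0.00375°.
1° of latitude = 3600 × 30.90 = 111240 m.
ΔN = Δφ × 111240 = -241.4 m; ΔE = Δλ × 111240 × cos(11.34215°) = +0.00375 × 111240 × 0.980470 = 409.0 m.
Distance = √(ΔE² + ΔN²) = √(409.0² + (-241.4)²) = 474.9 m.

475 m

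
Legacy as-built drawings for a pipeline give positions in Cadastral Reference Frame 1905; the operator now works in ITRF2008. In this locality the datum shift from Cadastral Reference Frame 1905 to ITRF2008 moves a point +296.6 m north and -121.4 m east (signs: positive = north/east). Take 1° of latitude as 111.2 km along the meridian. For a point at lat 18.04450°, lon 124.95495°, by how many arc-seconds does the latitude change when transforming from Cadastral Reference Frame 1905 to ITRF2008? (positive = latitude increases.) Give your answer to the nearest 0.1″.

1° of latitude = 111.2 km, so Δφ = 296.6 / 111200 = 0.0026673° = 9.602″.

Δφ = 9.6″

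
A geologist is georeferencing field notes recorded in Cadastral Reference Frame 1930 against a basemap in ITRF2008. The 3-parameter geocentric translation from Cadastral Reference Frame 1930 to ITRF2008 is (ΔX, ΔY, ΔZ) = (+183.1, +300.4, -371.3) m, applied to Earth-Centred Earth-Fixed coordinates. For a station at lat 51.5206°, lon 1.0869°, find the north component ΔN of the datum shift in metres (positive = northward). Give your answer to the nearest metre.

At φ = 51.5206°, λ = 1.0869°: sin φ = 0.782832, cos φ = 0.622233, sin λ = 0.018969, cos λ = 0.999820.
ΔN = −sin φ cos λ·ΔX − sin φ sin λ·ΔY + cos φ·ΔZ = −(0.782832)(0.999820)(183.1) − (0.782832)(0.018969)(300.4) + (0.622233)(-371.3) = -378.81 m.

ΔN = -379 m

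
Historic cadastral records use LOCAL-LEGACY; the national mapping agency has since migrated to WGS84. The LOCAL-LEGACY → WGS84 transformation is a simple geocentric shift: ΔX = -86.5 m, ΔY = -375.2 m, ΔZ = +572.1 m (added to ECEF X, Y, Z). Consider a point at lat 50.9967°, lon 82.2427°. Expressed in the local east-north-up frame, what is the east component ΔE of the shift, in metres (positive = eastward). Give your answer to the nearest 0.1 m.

The local east axis at (φ, λ) is (−sin λ, cos λ, 0), so ΔE = −sin(82.2427°)·(-86.5) + cos(82.2427°)·(-375.2) = 35.06 m.

ΔE = 35.1 m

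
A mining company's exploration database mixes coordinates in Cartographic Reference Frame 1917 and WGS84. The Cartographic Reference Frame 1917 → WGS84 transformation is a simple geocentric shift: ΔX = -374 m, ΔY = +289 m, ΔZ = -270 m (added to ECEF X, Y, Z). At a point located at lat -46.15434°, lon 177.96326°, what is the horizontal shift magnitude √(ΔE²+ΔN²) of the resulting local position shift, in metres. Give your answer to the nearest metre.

At φ = -46.15434°, λ = 177.96326°: sin φ = -0.721208, cos φ = 0.692718, sin λ = 0.035540, cos λ = -0.999368.
ΔE = −sin λ·ΔX + cos λ·ΔY = −(0.035540)·(-374) + (-0.999368)·(289) = -275.53 m.
ΔN = −sin φ cos λ·ΔX − sin φ sin λ·ΔY + cos φ·ΔZ = −(-0.721208)(-0.999368)(-374) − (-0.721208)(0.035540)(289) + (0.692718)(-270) = 89.94 m.
Horizontal magnitude = √(ΔE² + ΔN²) = √((-275.53)² + 89.94²) = 289.83 m.

290 m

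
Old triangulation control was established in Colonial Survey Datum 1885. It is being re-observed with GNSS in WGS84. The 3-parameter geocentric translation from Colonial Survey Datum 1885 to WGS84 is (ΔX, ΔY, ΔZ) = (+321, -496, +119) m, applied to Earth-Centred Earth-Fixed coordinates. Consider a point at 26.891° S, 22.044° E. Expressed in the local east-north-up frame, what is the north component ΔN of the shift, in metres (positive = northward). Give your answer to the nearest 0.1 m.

The local north axis is (−sin φ cos λ, −sin φ sin λ, cos φ), giving ΔN = 134.573 − 84.198 + 106.132 = 156.51 m.

ΔN = 156.5 m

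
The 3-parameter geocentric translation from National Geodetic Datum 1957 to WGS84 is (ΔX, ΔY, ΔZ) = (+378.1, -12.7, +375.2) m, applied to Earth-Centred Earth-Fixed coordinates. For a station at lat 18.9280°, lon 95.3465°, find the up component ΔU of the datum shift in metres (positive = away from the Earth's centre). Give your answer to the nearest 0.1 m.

At φ = 18.9280°, λ = 95.3465°: sin φ = 0.324380, cos φ = 0.945927, sin λ = 0.995649, cos λ = -0.093179.
ΔU = cos φ cos λ·ΔX + cos φ sin λ·ΔY + sin φ·ΔZ = (0.945927)(-0.093179)(378.1) + (0.945927)(0.995649)(-12.7) + (0.324380)(375.2) = 76.42 m.

ΔU = 76.4 m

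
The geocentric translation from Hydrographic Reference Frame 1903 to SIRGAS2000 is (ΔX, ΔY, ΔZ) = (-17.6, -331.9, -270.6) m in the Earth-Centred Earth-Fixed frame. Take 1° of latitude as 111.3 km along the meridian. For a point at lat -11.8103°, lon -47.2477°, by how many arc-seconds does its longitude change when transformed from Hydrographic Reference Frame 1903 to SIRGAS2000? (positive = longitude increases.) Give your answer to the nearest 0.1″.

Δλ = -7.9″

sin φ = -0.204672, cos φ = 0.978831, sin λ = -0.734295, cos λ = 0.678830.
East component: ΔE = −sin λ·ΔX + cos λ·ΔY = −(-0.734295)(-17.6) + (0.678830)(-331.9) = -238.23 m.
1° of latitude spans 111300 m; at latitude φ, 1° of longitude spans that × cos φ = 108943.8 m, so Δλ = -238.23 / 108943.8 × 3600 = -7.872″.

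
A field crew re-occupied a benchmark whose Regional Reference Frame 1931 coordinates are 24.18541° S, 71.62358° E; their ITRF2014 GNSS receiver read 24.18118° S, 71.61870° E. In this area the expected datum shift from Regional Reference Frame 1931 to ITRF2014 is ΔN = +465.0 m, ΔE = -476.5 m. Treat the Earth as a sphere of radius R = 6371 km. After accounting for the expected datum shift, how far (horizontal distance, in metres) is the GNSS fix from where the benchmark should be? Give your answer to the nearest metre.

19 m

Observed coordinate differences: Δφ = +0.00423°, Δλ = -0.00488°.
Converting to metres (1° lat = 111195 m, cos φ = 0.912224): observed ΔN = 470.4 m, observed ΔE = -495.0 m.
Subtracting the expected shift leaves a residual of 470.4 − (465.0) = 5.4 m north and -495.0 − (-476.5) = -18.5 m east.
Residual distance = √(5.4² + (-18.5)²) = 19.3 m.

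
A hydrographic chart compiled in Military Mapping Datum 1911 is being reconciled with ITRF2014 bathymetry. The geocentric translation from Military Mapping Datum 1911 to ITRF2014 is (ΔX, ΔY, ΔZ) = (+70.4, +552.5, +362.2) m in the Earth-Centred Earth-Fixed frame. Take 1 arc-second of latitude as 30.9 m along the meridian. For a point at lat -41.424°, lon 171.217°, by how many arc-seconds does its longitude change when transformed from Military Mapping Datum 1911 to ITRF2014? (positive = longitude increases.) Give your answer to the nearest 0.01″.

sin φ = -0.661626, cos φ = 0.749834, sin λ = 0.152693, cos λ = -0.988274.
East component: ΔE = −sin λ·ΔX + cos λ·ΔY = −(0.152693)(70.4) + (-0.988274)(552.5) = -556.77 m.
1° of latitude spans 3600 × 30.90 = 111240 m; at latitude φ, 1° of longitude spans that × cos φ = 83411.5 m, so Δλ = -556.77 / 83411.5 × 3600 = -24.030″.

Δλ = -24.03″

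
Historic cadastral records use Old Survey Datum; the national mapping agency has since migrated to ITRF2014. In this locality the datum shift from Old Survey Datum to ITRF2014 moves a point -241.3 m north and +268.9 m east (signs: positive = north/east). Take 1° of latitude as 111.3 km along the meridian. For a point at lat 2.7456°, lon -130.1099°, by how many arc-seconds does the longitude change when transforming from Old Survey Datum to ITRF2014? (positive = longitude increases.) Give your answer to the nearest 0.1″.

At latitude 2.7456°, cos φ = 0.998852.
1° of longitude at this latitude = 111.3 × cos φ = 111.17 km, so Δλ = 268.9 / 111172.2 = 0.0024188° = 8.708″.

Δλ = 8.7″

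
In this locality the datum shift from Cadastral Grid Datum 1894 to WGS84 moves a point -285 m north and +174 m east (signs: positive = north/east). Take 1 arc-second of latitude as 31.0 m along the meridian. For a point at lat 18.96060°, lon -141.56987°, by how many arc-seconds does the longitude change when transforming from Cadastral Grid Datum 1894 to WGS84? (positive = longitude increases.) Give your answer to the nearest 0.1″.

At latitude 18.96060°, cos φ = 0.945742.
1″ of longitude at this latitude = 31.00 × cos φ = 29.3180 m, so Δλ = 174.0 / 29.3180 = 5.935″.

Δλ = 5.9″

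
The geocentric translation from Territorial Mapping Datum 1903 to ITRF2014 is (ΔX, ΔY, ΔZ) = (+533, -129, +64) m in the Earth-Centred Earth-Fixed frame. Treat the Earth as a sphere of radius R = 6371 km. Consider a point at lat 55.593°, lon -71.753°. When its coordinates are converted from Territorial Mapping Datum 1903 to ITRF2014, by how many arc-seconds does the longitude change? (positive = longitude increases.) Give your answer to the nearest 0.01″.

Δλ = 26.69″

sin φ = 0.825044, cos φ = 0.565068, sin λ = -0.949716, cos λ = 0.313114.
East component: ΔE = −sin λ·ΔX + cos λ·ΔY = −(-0.949716)(533) + (0.313114)(-129) = 465.81 m.
1° of latitude spans πR/180 = 111195 m; at latitude φ, 1° of longitude spans that × cos φ = 62832.7 m, so Δλ = 465.81 / 62832.7 × 3600 = 26.688″.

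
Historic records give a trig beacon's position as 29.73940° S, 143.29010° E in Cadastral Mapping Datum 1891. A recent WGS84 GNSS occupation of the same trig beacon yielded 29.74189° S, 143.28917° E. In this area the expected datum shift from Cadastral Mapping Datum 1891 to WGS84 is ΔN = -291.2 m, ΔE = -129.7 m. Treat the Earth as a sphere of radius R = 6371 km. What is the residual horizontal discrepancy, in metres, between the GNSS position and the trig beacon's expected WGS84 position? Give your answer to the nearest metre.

42 m

Observed coordinate differences: Δφ = -0.00249°, Δλ = -0.00093°.
Converting to metres (1° lat = 111195 m, cos φ = 0.868291): observed ΔN = -276.9 m, observed ΔE = -89.8 m.
Subtracting the expected shift leaves a residual of -276.9 − (-291.2) = 14.3 m north and -89.8 − (-129.7) = 39.9 m east.
Residual distance = √(14.3² + 39.9²) = 42.4 m.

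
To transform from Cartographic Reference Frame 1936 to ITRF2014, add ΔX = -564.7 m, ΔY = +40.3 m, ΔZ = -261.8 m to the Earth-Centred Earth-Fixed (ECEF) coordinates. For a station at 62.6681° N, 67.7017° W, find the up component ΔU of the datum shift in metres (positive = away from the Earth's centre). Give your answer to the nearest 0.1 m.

At φ = 62.6681°, λ = -67.7017°: sin φ = 0.888362, cos φ = 0.459144, sin λ = -0.925221, cos λ = 0.379429.
ΔU = cos φ cos λ·ΔX + cos φ sin λ·ΔY + sin φ·ΔZ = (0.459144)(0.379429)(-564.7) + (0.459144)(-0.925221)(40.3) + (0.888362)(-261.8) = -348.07 m.

ΔU = -348.1 m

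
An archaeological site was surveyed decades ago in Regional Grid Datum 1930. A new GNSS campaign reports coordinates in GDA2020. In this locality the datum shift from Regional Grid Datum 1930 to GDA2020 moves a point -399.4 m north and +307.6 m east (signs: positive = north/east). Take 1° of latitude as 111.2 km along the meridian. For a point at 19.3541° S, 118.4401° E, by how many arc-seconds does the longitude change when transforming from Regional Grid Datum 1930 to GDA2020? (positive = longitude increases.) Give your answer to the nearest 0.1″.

Δλ = 10.6″

At latitude -19.3541°, cos φ = 0.943488.
1° of longitude at this latitude = 111.2 × cos φ = 104.92 km, so Δλ = 307.6 / 104915.9 = 0.0029319° = 10.555″.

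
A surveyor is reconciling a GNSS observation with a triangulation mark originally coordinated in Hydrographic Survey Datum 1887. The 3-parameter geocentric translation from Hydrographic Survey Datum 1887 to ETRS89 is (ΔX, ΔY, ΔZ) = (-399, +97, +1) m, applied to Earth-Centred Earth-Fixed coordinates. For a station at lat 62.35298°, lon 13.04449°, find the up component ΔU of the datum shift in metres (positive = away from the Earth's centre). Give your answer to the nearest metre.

ΔU = -169 m

The local up (radial) axis is (cos φ cos λ, cos φ sin λ, sin φ), giving ΔU = -180.368 + 10.159 + 0.886 = -169.32 m.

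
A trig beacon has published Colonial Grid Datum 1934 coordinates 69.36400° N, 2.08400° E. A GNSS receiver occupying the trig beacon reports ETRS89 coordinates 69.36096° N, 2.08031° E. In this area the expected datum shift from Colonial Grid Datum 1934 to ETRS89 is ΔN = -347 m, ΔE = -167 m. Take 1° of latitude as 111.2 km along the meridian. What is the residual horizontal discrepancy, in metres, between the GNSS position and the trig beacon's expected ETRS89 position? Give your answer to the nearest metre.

24 m

Observed coordinate differences: Δφ = -0.00304°, Δλ = -0.00369°.
Converting to metres (1° lat = 111200 m, cos φ = 0.352430): observed ΔN = -338.0 m, observed ΔE = -144.6 m.
Subtracting the expected shift leaves a residual of -338.0 − (-347) = 9.0 m north and -144.6 − (-167) = 22.4 m east.
Residual distance = √(9.0² + 22.4²) = 24.1 m.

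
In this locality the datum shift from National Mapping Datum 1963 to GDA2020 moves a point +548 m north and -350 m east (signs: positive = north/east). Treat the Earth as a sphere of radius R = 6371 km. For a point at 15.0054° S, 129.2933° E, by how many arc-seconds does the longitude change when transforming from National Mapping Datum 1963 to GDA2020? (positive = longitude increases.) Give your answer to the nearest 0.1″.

At latitude -15.0054°, cos φ = 0.965901.
One radian of longitude at latitude φ spans R cos φ, so Δλ = ΔE / (R cos φ) = -350.0 / (6371000 × 0.965901) = -5.6876e-05 rad = -11.731″.

Δλ = -11.7″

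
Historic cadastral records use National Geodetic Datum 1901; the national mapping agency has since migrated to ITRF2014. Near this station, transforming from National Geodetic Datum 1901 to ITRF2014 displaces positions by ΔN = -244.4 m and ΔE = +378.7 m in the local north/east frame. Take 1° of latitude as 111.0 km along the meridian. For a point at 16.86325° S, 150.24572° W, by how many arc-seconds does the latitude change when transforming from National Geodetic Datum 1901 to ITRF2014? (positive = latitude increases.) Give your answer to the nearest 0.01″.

Δφ = -7.93″

1° of latitude = 111.0 km, so Δφ = -244.4 / 111000 = -0.0022018° = -7.926″.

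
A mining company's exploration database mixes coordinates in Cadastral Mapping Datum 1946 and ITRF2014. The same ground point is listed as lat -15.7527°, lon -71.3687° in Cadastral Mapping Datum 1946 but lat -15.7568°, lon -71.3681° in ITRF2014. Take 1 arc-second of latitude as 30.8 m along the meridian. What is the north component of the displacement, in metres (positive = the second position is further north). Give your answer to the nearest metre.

Δφ = -15.7568° − -15.7527° = -0.0041°; Δλ = -71.3681° − -71.3687° = +0.0006°.
1° of latitude = 3600 × 30.80 = 110880 m.
ΔN = Δφ × 110880 = -454.6 m; ΔE = Δλ × 110880 × cos(-15.7527°) = +0.0006 × 110880 × 0.962442 = 64.0 m.

ΔN = -455 m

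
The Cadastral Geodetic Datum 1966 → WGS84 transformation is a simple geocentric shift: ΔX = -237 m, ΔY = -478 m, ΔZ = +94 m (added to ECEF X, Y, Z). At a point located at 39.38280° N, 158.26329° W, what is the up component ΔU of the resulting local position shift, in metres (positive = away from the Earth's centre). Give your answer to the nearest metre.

ΔU = 367 m

At φ = 39.38280°, λ = -158.26329°: sin φ = 0.634499, cos φ = 0.772924, sin λ = -0.370342, cos λ = -0.928895.
ΔU = cos φ cos λ·ΔX + cos φ sin λ·ΔY + sin φ·ΔZ = (0.772924)(-0.928895)(-237) + (0.772924)(-0.370342)(-478) + (0.634499)(94) = 366.63 m.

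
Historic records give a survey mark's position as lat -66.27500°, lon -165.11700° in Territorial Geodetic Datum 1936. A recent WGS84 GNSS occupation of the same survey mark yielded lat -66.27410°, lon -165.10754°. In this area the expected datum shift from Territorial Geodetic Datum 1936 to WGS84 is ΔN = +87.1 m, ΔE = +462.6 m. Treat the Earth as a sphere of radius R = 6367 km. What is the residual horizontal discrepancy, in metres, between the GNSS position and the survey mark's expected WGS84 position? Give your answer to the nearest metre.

42 m

Observed coordinate differences: Δφ = +0.00090°, Δλ = +0.00946°.
Converting to metres (1° lat = 111125 m, cos φ = 0.402347): observed ΔN = 100.0 m, observed ΔE = 423.0 m.
Subtracting the expected shift leaves a residual of 100.0 − (87.1) = 12.9 m north and 423.0 − (462.6) = -39.6 m east.
Residual distance = √(12.9² + (-39.6)²) = 41.7 m.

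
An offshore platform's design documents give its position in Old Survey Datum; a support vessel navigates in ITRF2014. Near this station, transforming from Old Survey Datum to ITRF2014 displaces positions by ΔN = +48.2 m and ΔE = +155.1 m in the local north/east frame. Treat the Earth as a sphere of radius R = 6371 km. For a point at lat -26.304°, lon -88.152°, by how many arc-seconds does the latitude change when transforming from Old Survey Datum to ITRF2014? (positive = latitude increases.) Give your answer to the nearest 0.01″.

On a sphere of radius R, 1 rad of latitude = R, so Δφ = ΔN / R = 48.2 / 6371000 = 7.5655e-06 rad = 1.561″.

Δφ = 1.56″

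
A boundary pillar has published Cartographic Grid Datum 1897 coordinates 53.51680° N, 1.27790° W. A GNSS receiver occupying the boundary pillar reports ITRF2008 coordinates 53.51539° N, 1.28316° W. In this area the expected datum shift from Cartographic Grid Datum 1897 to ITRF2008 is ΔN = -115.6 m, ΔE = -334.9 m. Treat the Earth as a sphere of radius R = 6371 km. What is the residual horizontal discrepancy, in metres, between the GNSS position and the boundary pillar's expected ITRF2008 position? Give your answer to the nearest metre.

Observed coordinate differences: Δφ = -0.00141°, Δλ = -0.00526°.
Converting to metres (1° lat = 111195 m, cos φ = 0.594587): observed ΔN = -156.8 m, observed ΔE = -347.8 m.
Subtracting the expected shift leaves a residual of -156.8 − (-115.6) = -41.2 m north and -347.8 − (-334.9) = -12.9 m east.
Residual distance = √((-41.2)² + (-12.9)²) = 43.1 m.

43 m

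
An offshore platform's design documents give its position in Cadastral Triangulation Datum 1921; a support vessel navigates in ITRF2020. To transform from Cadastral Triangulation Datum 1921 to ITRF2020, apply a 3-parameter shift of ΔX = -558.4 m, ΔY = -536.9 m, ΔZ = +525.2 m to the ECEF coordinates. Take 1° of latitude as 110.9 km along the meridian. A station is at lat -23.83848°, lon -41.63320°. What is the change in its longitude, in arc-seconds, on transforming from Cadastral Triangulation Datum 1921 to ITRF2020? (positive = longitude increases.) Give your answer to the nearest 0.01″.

Δλ = -27.41″

sin φ = -0.404160, cos φ = 0.914688, sin λ = -0.664359, cos λ = 0.747413.
East component: ΔE = −sin λ·ΔX + cos λ·ΔY = −(-0.664359)(-558.4) + (0.747413)(-536.9) = -772.26 m.
1° of latitude spans 110900 m; at latitude φ, 1° of longitude spans that × cos φ = 101438.9 m, so Δλ = -772.26 / 101438.9 × 3600 = -27.407″.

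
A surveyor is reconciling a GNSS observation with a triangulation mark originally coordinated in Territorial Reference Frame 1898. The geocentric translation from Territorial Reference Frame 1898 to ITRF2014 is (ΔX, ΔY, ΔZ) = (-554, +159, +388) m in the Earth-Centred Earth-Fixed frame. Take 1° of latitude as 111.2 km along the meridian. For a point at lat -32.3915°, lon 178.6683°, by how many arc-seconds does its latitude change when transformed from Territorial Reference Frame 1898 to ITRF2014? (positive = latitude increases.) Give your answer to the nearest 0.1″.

sin φ = -0.535702, cos φ = 0.844407, sin λ = 0.023240, cos λ = -0.999730.
North component: ΔN = −sin φ cos λ·ΔX − sin φ sin λ·ΔY + cos φ·ΔZ = −(-0.535702)(-0.999730)(-554) − (-0.535702)(0.023240)(159) + (0.844407)(388) = 626.31 m.
1° of latitude spans 111200 m, so Δφ = 626.31 / 111200 × 3600 = 20.276″.

Δφ = 20.3″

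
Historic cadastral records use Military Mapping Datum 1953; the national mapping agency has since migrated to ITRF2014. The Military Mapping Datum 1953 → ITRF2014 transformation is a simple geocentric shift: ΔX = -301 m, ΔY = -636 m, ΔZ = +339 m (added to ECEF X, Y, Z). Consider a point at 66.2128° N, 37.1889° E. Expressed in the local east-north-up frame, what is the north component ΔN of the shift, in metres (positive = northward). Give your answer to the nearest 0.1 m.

ΔN = 707.9 m

The local north axis is (−sin φ cos λ, −sin φ sin λ, cos φ), giving ΔN = 219.420 + 351.770 + 136.733 = 707.92 m.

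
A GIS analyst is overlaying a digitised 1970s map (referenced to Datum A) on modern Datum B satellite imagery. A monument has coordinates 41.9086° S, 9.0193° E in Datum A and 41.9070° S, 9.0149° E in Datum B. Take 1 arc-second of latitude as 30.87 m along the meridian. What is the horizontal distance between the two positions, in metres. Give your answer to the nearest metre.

405 m

Δφ = -41.9070° − -41.9086° = +0.0016°; Δλ = 9.0149° − 9.0193° = -0.0044°.
1° of latitude = 3600 × 30.87 = 111132 m.
ΔN = Δφ × 111132 = 177.8 m; ΔE = Δλ × 111132 × cos(-41.9086°) = -0.0044 × 111132 × 0.744211 = -363.9 m.
Distance = √(ΔE² + ΔN²) = √((-363.9)² + 177.8²) = 405.0 m.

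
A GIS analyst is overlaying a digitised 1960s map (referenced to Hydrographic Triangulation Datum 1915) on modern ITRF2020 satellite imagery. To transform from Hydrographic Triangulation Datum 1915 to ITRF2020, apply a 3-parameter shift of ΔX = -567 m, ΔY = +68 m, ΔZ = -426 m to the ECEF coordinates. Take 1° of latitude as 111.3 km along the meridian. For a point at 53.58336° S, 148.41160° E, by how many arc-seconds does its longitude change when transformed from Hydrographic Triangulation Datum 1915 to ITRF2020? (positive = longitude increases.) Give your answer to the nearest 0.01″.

sin φ = -0.804721, cos φ = 0.593653, sin λ = 0.523813, cos λ = -0.851833.
East component: ΔE = −sin λ·ΔX + cos λ·ΔY = −(0.523813)(-567) + (-0.851833)(68) = 239.08 m.
1° of latitude spans 111300 m; at latitude φ, 1° of longitude spans that × cos φ = 66073.5 m, so Δλ = 239.08 / 66073.5 × 3600 = 13.026″.

Δλ = 13.03″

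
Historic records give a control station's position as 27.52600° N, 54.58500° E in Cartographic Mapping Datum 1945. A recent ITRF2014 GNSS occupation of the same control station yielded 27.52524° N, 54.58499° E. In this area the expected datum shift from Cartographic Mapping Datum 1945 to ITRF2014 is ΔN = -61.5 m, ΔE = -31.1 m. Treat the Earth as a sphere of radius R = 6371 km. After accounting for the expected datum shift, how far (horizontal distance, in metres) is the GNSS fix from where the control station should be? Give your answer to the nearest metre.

Observed coordinate differences: Δφ = -0.00076°, Δλ = -0.00001°.
Converting to metres (1° lat = 111195 m, cos φ = 0.886801): observed ΔN = -84.5 m, observed ΔE = -1.0 m.
Subtracting the expected shift leaves a residual of -84.5 − (-61.5) = -23.0 m north and -1.0 − (-31.1) = 30.1 m east.
Residual distance = √((-23.0)² + 30.1²) = 37.9 m.

38 m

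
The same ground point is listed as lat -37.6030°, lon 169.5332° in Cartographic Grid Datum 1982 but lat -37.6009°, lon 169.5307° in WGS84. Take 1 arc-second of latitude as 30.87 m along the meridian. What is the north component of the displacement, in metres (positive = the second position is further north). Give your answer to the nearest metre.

ΔN = 233 m

Δφ = -37.6009° − -37.6030° = +0.0021°; Δλ = 169.5307° − 169.5332° = -0.0025°.
1° of latitude = 3600 × 30.87 = 111132 m.
ΔN = Δφ × 111132 = 233.4 m; ΔE = Δλ × 111132 × cos(-37.6030°) = -0.0025 × 111132 × 0.792258 = -220.1 m.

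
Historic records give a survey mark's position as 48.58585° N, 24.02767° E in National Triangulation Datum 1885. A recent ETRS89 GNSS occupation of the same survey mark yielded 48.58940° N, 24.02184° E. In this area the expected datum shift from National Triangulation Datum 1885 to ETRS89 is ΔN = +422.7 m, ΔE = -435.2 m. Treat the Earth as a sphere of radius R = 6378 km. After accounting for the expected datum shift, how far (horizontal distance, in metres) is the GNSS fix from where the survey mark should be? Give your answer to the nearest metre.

Observed coordinate differences: Δφ = +0.00355°, Δλ = -0.00583°.
Converting to metres (1° lat = 111317 m, cos φ = 0.661497): observed ΔN = 395.2 m, observed ΔE = -429.3 m.
Subtracting the expected shift leaves a residual of 395.2 − (422.7) = -27.5 m north and -429.3 − (-435.2) = 5.9 m east.
Residual distance = √((-27.5)² + 5.9²) = 28.2 m.

28 m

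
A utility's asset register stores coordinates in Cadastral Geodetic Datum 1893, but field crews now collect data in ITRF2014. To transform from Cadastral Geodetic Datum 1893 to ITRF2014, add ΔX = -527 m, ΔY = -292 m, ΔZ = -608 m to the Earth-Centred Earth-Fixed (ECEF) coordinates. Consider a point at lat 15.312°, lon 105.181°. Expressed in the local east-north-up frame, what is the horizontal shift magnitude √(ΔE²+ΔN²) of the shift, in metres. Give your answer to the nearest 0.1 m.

The local east axis at (φ, λ) is (−sin λ, cos λ, 0), so ΔE = −sin(105.181°)·(-527) + cos(105.181°)·(-292) = 585.08 m.
The local north axis is (−sin φ cos λ, −sin φ sin λ, cos φ), giving ΔN = -36.444 + 74.419 − 586.417 = -548.44 m.
Horizontal magnitude = √(ΔE² + ΔN²) = √(585.08² + (-548.44)²) = 801.94 m.

801.9 m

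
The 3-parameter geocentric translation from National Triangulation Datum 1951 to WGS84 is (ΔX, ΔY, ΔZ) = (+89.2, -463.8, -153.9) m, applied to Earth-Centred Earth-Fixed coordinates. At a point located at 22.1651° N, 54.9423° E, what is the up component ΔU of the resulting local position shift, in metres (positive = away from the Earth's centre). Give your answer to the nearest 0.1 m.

ΔU = -362.2 m

The local up (radial) axis is (cos φ cos λ, cos φ sin λ, sin φ), giving ΔU = 47.450 − 351.598 − 58.063 = -362.21 m.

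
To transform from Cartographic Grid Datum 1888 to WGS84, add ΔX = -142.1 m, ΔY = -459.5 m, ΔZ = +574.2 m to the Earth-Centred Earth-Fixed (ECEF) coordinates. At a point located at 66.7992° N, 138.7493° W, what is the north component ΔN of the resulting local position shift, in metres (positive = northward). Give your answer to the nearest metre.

ΔN = -150 m

The local north axis is (−sin φ cos λ, −sin φ sin λ, cos φ), giving ΔN = -98.196 − 278.472 + 226.209 = -150.46 m.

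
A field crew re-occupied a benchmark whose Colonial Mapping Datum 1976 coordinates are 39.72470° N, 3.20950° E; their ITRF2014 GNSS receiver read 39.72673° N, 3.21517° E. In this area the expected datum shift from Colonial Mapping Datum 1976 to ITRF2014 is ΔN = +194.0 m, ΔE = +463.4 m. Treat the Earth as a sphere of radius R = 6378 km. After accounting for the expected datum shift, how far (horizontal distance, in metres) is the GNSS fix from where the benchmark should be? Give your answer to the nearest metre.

Observed coordinate differences: Δφ = +0.00203°, Δλ = +0.00567°.
Converting to metres (1° lat = 111317 m, cos φ = 0.769124): observed ΔN = 226.0 m, observed ΔE = 485.4 m.
Subtracting the expected shift leaves a residual of 226.0 − (194.0) = 32.0 m north and 485.4 − (463.4) = 22.0 m east.
Residual distance = √(32.0² + 22.0²) = 38.8 m.

39 m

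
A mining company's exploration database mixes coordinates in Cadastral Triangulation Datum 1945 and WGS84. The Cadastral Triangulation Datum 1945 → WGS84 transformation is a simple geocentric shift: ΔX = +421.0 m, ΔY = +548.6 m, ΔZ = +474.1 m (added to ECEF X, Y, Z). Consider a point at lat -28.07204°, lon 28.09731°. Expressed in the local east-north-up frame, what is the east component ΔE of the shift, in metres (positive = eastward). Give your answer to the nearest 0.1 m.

The local east axis at (φ, λ) is (−sin λ, cos λ, 0), so ΔE = −sin(28.09731°)·421.0 + cos(28.09731°)·548.6 = 285.67 m.

ΔE = 285.7 m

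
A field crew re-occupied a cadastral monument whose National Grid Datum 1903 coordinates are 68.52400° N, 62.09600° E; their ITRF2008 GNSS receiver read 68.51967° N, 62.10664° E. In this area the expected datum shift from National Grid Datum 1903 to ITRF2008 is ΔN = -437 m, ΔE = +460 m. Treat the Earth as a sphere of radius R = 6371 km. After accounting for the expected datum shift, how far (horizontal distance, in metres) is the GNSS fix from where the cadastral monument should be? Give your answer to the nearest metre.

52 m

Observed coordinate differences: Δφ = -0.00433°, Δλ = +0.01064°.
Converting to metres (1° lat = 111195 m, cos φ = 0.366111): observed ΔN = -481.5 m, observed ΔE = 433.2 m.
Subtracting the expected shift leaves a residual of -481.5 − (-437) = -44.5 m north and 433.2 − (460) = -26.8 m east.
Residual distance = √((-44.5)² + (-26.8)²) = 51.9 m.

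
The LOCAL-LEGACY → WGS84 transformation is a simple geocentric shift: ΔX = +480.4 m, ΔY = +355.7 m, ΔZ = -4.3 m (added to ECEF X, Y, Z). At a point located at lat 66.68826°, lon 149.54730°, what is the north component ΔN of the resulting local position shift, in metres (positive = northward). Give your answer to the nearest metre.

At φ = 66.68826°, λ = 149.54730°: sin φ = 0.918365, cos φ = 0.395734, sin λ = 0.506827, cos λ = -0.862048.
ΔN = −sin φ cos λ·ΔX − sin φ sin λ·ΔY + cos φ·ΔZ = −(0.918365)(-0.862048)(480.4) − (0.918365)(0.506827)(355.7) + (0.395734)(-4.3) = 213.06 m.

ΔN = 213 m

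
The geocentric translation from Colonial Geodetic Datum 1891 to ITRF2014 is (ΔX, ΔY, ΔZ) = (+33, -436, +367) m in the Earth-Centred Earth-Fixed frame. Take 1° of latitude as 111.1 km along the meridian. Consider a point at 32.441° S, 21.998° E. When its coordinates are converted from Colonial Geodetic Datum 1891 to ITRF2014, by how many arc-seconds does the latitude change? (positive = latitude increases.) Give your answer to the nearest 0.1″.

Δφ = 7.7″

sin φ = -0.536431, cos φ = 0.843944, sin λ = 0.374574, cos λ = 0.927197.
North component: ΔN = −sin φ cos λ·ΔX − sin φ sin λ·ΔY + cos φ·ΔZ = −(-0.536431)(0.927197)(33) − (-0.536431)(0.374574)(-436) + (0.843944)(367) = 238.53 m.
1° of latitude spans 111100 m, so Δφ = 238.53 / 111100 × 3600 = 7.729″.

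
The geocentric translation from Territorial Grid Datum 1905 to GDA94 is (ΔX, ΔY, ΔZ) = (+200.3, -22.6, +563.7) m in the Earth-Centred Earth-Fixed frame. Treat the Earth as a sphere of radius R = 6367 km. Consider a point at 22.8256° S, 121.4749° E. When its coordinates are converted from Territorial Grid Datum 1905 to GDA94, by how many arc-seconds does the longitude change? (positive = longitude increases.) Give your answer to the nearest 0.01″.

sin φ = -0.387927, cos φ = 0.921690, sin λ = 0.852869, cos λ = -0.522125.
East component: ΔE = −sin λ·ΔX + cos λ·ΔY = −(0.852869)(200.3) + (-0.522125)(-22.6) = -159.03 m.
1° of latitude spans πR/180 = 111125 m; at latitude φ, 1° of longitude spans that × cos φ = 102422.9 m, so Δλ = -159.03 / 102422.9 × 3600 = -5.590″.

Δλ = -5.59″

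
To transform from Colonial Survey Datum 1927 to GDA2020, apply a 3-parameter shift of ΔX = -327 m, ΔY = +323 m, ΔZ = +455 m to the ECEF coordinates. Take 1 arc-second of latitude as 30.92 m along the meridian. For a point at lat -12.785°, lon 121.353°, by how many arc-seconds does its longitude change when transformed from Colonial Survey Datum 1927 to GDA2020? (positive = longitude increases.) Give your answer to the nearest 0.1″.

Δλ = 3.7″

sin φ = -0.221293, cos φ = 0.975207, sin λ = 0.853978, cos λ = -0.520309.
East component: ΔE = −sin λ·ΔX + cos λ·ΔY = −(0.853978)(-327) + (-0.520309)(323) = 111.19 m.
1° of latitude spans 3600 × 30.92 = 111312 m; at latitude φ, 1° of longitude spans that × cos φ = 108552.3 m, so Δλ = 111.19 / 108552.3 × 3600 = 3.688″.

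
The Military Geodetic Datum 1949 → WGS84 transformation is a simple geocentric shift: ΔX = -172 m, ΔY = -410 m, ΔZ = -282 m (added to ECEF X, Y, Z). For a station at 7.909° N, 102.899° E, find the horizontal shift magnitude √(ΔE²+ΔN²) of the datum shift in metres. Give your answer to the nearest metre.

At φ = 7.909°, λ = 102.899°: sin φ = 0.137600, cos φ = 0.990488, sin λ = 0.974765, cos λ = -0.223233.
ΔE = −sin λ·ΔX + cos λ·ΔY = −(0.974765)·(-172) + (-0.223233)·(-410) = 259.19 m.
ΔN = −sin φ cos λ·ΔX − sin φ sin λ·ΔY + cos φ·ΔZ = −(0.137600)(-0.223233)(-172) − (0.137600)(0.974765)(-410) + (0.990488)(-282) = -229.61 m.
Horizontal magnitude = √(ΔE² + ΔN²) = √(259.19² + (-229.61)²) = 346.26 m.

346 m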